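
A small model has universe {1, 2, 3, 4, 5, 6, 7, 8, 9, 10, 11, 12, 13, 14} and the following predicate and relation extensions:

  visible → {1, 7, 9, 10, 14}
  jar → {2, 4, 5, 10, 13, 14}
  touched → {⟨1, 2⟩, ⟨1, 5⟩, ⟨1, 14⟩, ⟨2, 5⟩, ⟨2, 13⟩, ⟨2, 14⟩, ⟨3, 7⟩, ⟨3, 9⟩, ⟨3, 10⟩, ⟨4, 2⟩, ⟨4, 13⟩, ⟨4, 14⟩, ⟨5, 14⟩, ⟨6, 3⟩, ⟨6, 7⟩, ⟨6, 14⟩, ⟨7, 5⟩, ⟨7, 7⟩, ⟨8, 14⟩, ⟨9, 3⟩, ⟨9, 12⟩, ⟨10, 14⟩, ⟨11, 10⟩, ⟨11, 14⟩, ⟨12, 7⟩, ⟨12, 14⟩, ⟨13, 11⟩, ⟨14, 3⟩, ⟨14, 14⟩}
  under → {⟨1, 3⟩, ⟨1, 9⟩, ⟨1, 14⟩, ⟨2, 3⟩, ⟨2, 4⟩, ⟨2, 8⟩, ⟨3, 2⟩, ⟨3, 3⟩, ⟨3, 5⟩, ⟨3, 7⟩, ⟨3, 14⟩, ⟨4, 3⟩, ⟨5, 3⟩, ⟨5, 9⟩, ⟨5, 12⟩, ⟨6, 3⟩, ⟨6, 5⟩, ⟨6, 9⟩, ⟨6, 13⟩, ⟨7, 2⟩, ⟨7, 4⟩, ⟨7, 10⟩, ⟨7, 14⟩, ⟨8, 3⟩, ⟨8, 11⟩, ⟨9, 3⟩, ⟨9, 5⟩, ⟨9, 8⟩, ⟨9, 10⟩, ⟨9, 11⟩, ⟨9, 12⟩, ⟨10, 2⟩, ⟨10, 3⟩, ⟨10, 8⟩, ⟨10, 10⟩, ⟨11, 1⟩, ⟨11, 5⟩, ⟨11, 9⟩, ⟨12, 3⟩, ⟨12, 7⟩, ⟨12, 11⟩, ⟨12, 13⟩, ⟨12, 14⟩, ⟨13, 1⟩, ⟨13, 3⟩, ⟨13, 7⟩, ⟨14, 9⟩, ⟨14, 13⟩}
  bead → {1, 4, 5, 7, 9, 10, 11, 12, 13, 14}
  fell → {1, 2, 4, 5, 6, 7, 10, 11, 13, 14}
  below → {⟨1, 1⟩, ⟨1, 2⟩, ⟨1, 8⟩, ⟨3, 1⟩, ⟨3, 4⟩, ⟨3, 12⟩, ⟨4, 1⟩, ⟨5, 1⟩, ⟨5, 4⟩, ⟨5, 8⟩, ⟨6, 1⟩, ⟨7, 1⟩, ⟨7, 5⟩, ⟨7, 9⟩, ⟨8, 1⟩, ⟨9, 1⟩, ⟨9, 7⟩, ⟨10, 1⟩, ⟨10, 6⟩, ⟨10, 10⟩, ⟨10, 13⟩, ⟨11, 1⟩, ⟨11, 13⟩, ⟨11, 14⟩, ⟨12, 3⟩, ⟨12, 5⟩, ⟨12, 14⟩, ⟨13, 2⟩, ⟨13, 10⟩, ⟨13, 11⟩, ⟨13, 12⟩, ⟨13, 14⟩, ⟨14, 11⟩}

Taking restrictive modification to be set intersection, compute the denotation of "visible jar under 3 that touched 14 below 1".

⟦under 3⟧ = {x : ⟨x, 3⟩ ∈ ⟦under⟧} = {1, 2, 3, 4, 5, 6, 8, 9, 10, 12, 13}
⟦that touched 14⟧ = {x : ⟨x, 14⟩ ∈ ⟦touched⟧} = {1, 2, 4, 5, 6, 8, 10, 11, 12, 14}
⟦below 1⟧ = {x : ⟨x, 1⟩ ∈ ⟦below⟧} = {1, 3, 4, 5, 6, 7, 8, 9, 10, 11}
⟦jar⟧ = {2, 4, 5, 10, 13, 14}
… ∩ ⟦under 3⟧ = {2, 4, 5, 10, 13, 14} ∩ {1, 2, 3, 4, 5, 6, 8, 9, 10, 12, 13} = {2, 4, 5, 10, 13}
… ∩ ⟦that touched 14⟧ = {2, 4, 5, 10, 13} ∩ {1, 2, 4, 5, 6, 8, 10, 11, 12, 14} = {2, 4, 5, 10}
… ∩ ⟦below 1⟧ = {2, 4, 5, 10} ∩ {1, 3, 4, 5, 6, 7, 8, 9, 10, 11} = {4, 5, 10}
… ∩ ⟦visible⟧ = {4, 5, 10} ∩ {1, 7, 9, 10, 14} = {10}
So ⟦visible jar under 3 that touched 14 below 1⟧ = {10}.

{10}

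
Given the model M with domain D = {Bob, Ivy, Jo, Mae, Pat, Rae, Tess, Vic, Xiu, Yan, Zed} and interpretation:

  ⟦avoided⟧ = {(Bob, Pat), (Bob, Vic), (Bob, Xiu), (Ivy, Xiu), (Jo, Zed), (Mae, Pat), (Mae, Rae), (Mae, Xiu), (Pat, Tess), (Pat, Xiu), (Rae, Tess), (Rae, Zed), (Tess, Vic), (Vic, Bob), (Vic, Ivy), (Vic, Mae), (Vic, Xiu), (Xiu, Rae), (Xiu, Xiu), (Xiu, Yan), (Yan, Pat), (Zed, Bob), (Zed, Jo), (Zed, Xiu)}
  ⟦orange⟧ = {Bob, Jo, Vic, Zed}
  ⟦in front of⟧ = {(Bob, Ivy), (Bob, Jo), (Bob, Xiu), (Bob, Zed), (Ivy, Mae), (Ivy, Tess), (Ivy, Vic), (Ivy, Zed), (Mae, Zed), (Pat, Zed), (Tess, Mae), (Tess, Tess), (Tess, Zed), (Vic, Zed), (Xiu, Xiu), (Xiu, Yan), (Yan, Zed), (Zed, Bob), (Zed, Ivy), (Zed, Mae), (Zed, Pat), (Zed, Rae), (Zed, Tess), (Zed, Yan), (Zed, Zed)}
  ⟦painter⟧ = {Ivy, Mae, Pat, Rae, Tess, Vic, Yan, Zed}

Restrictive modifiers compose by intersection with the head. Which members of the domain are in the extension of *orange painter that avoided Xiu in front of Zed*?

⟦that avoided Xiu⟧ = {x : ⟨x, Xiu⟩ ∈ ⟦avoided⟧} = {Bob, Ivy, Mae, Pat, Vic, Xiu, Zed}
⟦in front of Zed⟧ = {x : ⟨x, Zed⟩ ∈ ⟦in front of⟧} = {Bob, Ivy, Mae, Pat, Tess, Vic, Yan, Zed}
⟦painter⟧ = {Ivy, Mae, Pat, Rae, Tess, Vic, Yan, Zed}
… ∩ ⟦that avoided Xiu⟧ = {Ivy, Mae, Pat, Rae, Tess, Vic, Yan, Zed} ∩ {Bob, Ivy, Mae, Pat, Vic, Xiu, Zed} = {Ivy, Mae, Pat, Vic, Zed}
… ∩ ⟦in front of Zed⟧ = {Ivy, Mae, Pat, Vic, Zed} ∩ {Bob, Ivy, Mae, Pat, Tess, Vic, Yan, Zed} = {Ivy, Mae, Pat, Vic, Zed}
… ∩ ⟦orange⟧ = {Ivy, Mae, Pat, Vic, Zed} ∩ {Bob, Jo, Vic, Zed} = {Vic, Zed}
So ⟦orange painter that avoided Xiu in front of Zed⟧ = {Vic, Zed}.

{Vic, Zed}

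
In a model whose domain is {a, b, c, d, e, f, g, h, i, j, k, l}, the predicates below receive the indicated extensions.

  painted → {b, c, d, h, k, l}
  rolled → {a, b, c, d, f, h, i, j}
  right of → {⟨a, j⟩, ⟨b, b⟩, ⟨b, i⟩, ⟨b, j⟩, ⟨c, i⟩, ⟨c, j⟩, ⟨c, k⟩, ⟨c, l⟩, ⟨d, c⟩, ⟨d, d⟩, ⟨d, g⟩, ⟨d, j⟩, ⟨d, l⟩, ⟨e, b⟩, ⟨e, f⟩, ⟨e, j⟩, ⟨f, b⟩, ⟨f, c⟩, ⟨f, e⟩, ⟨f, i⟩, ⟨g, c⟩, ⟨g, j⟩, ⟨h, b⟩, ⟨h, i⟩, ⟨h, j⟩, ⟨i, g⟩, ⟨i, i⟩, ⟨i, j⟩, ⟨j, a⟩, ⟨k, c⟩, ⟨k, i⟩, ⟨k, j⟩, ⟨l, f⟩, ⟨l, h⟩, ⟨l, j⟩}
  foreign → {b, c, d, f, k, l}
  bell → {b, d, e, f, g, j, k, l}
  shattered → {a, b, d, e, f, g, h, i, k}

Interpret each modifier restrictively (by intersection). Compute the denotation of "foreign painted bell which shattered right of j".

{b, d, k}

⟦which shattered⟧ = ⟦shattered⟧ = {a, b, d, e, f, g, h, i, k}
⟦right of j⟧ = {x : ⟨x, j⟩ ∈ ⟦right of⟧} = {a, b, c, d, e, g, h, i, k, l}
⟦bell⟧ = {b, d, e, f, g, j, k, l}
… ∩ ⟦which shattered⟧ = {b, d, e, f, g, j, k, l} ∩ {a, b, d, e, f, g, h, i, k} = {b, d, e, f, g, k}
… ∩ ⟦right of j⟧ = {b, d, e, f, g, k} ∩ {a, b, c, d, e, g, h, i, k, l} = {b, d, e, g, k}
… ∩ ⟦foreign⟧ = {b, d, e, g, k} ∩ {b, c, d, f, k, l} = {b, d, k}
… ∩ ⟦painted⟧ = {b, d, k} ∩ {b, c, d, h, k, l} = {b, d, k}
So ⟦foreign painted bell which shattered right of j⟧ = {b, d, k}.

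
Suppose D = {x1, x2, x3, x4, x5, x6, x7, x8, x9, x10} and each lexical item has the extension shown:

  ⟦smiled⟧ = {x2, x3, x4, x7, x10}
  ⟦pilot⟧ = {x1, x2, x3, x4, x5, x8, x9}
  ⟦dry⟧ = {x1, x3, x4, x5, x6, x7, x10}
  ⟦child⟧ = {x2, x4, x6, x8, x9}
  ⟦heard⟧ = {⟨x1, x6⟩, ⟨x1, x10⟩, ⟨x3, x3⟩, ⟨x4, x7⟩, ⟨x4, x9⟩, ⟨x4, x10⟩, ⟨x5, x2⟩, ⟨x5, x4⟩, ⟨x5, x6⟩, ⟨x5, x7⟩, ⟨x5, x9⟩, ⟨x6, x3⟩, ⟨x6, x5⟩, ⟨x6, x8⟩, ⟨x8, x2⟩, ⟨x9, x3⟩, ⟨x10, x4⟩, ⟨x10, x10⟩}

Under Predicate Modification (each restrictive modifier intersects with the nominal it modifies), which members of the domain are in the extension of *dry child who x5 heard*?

⟦who x5 heard⟧ = {x : ⟨x5, x⟩ ∈ ⟦heard⟧} = {x2, x4, x6, x7, x9}
⟦child⟧ = {x2, x4, x6, x8, x9}
… ∩ ⟦who x5 heard⟧ = {x2, x4, x6, x8, x9} ∩ {x2, x4, x6, x7, x9} = {x2, x4, x6, x9}
… ∩ ⟦dry⟧ = {x2, x4, x6, x9} ∩ {x1, x3, x4, x5, x6, x7, x10} = {x4, x6}
So ⟦dry child who x5 heard⟧ = {x4, x6}.

{x4, x6}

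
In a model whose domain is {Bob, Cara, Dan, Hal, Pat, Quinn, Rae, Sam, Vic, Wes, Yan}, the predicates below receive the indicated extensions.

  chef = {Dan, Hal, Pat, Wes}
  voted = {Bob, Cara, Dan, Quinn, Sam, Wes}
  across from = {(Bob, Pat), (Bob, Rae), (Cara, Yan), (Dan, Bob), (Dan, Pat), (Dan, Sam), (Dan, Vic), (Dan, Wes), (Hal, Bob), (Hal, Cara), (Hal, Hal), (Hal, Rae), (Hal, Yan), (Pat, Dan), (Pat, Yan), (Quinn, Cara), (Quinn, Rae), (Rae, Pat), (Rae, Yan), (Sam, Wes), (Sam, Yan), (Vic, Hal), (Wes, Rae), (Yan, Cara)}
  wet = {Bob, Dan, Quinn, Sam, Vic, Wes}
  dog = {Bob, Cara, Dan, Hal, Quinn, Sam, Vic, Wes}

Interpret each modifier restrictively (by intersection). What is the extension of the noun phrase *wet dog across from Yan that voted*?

{Sam}

⟦across from Yan⟧ = {x : ⟨x, Yan⟩ ∈ ⟦across from⟧} = {Cara, Hal, Pat, Rae, Sam}
⟦that voted⟧ = ⟦voted⟧ = {Bob, Cara, Dan, Quinn, Sam, Wes}
⟦dog⟧ = {Bob, Cara, Dan, Hal, Quinn, Sam, Vic, Wes}
… ∩ ⟦across from Yan⟧ = {Bob, Cara, Dan, Hal, Quinn, Sam, Vic, Wes} ∩ {Cara, Hal, Pat, Rae, Sam} = {Cara, Hal, Sam}
… ∩ ⟦that voted⟧ = {Cara, Hal, Sam} ∩ {Bob, Cara, Dan, Quinn, Sam, Wes} = {Cara, Sam}
… ∩ ⟦wet⟧ = {Cara, Sam} ∩ {Bob, Dan, Quinn, Sam, Vic, Wes} = {Sam}
So ⟦wet dog across from Yan that voted⟧ = {Sam}.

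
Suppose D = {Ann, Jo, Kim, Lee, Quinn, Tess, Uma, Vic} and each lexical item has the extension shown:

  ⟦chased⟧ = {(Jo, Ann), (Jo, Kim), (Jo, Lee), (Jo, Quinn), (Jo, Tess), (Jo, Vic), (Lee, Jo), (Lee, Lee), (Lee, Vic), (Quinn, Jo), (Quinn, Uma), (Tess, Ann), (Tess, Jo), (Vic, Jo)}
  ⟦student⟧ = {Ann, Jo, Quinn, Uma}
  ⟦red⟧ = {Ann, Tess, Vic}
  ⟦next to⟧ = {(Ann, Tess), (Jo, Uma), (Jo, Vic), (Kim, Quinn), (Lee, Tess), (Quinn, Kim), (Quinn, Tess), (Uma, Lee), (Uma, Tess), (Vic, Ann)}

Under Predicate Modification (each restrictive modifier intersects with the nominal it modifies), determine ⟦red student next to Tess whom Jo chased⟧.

{Ann}

⟦next to Tess⟧ = {x : ⟨x, Tess⟩ ∈ ⟦next to⟧} = {Ann, Lee, Quinn, Uma}
⟦whom Jo chased⟧ = {x : ⟨Jo, x⟩ ∈ ⟦chased⟧} = {Ann, Kim, Lee, Quinn, Tess, Vic}
⟦student⟧ = {Ann, Jo, Quinn, Uma}
… ∩ ⟦next to Tess⟧ = {Ann, Jo, Quinn, Uma} ∩ {Ann, Lee, Quinn, Uma} = {Ann, Quinn, Uma}
… ∩ ⟦whom Jo chased⟧ = {Ann, Quinn, Uma} ∩ {Ann, Kim, Lee, Quinn, Tess, Vic} = {Ann, Quinn}
… ∩ ⟦red⟧ = {Ann, Quinn} ∩ {Ann, Tess, Vic} = {Ann}
So ⟦red student next to Tess whom Jo chased⟧ = {Ann}.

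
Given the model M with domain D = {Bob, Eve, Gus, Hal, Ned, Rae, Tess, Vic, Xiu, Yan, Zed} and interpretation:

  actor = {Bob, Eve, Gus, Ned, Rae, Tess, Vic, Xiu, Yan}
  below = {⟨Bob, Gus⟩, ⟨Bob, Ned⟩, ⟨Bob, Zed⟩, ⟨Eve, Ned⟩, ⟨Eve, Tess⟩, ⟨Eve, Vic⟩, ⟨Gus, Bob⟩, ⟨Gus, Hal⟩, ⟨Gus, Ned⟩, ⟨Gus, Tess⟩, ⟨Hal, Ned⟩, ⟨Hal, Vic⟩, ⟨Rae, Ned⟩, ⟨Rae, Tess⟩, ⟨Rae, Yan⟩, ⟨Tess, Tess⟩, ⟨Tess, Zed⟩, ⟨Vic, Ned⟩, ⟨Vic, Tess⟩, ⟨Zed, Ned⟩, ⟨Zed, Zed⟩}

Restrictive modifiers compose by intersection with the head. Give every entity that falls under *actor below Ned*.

{Bob, Eve, Gus, Rae, Vic}

⟦below Ned⟧ = {x : ⟨x, Ned⟩ ∈ ⟦below⟧} = {Bob, Eve, Gus, Hal, Rae, Vic, Zed}
⟦actor⟧ = {Bob, Eve, Gus, Ned, Rae, Tess, Vic, Xiu, Yan}
… ∩ ⟦below Ned⟧ = {Bob, Eve, Gus, Ned, Rae, Tess, Vic, Xiu, Yan} ∩ {Bob, Eve, Gus, Hal, Rae, Vic, Zed} = {Bob, Eve, Gus, Rae, Vic}
So ⟦actor below Ned⟧ = {Bob, Eve, Gus, Rae, Vic}.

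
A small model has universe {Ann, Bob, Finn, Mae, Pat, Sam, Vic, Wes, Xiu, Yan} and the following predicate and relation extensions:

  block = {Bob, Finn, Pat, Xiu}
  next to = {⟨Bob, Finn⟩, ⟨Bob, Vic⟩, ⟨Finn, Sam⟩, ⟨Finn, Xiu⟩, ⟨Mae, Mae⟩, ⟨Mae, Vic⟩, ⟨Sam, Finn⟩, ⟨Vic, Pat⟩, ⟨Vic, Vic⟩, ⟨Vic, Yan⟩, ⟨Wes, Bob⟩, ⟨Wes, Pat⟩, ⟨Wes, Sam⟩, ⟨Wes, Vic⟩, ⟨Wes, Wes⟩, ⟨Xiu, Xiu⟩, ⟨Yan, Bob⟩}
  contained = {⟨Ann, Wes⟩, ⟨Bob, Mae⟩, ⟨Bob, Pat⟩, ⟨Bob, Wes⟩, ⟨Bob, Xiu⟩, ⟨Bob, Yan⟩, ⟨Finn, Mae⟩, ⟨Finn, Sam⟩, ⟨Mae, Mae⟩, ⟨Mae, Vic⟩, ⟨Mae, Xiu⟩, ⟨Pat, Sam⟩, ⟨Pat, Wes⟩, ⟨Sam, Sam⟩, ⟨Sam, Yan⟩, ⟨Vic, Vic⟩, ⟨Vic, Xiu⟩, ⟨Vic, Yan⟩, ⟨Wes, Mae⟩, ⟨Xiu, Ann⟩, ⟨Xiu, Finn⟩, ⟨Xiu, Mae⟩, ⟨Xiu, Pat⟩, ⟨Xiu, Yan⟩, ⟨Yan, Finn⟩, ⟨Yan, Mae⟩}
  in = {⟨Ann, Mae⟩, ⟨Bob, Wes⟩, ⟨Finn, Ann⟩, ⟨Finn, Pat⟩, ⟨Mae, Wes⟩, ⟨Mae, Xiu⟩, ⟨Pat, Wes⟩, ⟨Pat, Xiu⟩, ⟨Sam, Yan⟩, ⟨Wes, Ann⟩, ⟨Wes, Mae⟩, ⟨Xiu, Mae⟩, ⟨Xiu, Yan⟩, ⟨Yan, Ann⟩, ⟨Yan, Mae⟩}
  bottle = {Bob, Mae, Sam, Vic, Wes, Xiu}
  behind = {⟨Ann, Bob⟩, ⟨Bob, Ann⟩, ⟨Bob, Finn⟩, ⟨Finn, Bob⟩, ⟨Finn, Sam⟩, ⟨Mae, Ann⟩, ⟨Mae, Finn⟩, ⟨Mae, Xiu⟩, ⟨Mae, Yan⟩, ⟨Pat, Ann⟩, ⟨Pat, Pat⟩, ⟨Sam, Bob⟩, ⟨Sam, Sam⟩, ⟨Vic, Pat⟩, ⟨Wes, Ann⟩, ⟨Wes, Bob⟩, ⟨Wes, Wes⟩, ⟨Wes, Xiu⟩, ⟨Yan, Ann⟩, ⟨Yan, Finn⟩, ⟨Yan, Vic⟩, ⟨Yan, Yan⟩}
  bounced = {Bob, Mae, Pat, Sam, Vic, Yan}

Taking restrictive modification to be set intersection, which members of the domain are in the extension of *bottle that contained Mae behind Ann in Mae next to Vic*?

{Wes}

⟦that contained Mae⟧ = {x : ⟨x, Mae⟩ ∈ ⟦contained⟧} = {Bob, Finn, Mae, Wes, Xiu, Yan}
⟦behind Ann⟧ = {x : ⟨x, Ann⟩ ∈ ⟦behind⟧} = {Bob, Mae, Pat, Wes, Yan}
⟦in Mae⟧ = {x : ⟨x, Mae⟩ ∈ ⟦in⟧} = {Ann, Wes, Xiu, Yan}
⟦next to Vic⟧ = {x : ⟨x, Vic⟩ ∈ ⟦next to⟧} = {Bob, Mae, Vic, Wes}
⟦bottle⟧ = {Bob, Mae, Sam, Vic, Wes, Xiu}
… ∩ ⟦that contained Mae⟧ = {Bob, Mae, Sam, Vic, Wes, Xiu} ∩ {Bob, Finn, Mae, Wes, Xiu, Yan} = {Bob, Mae, Wes, Xiu}
… ∩ ⟦behind Ann⟧ = {Bob, Mae, Wes, Xiu} ∩ {Bob, Mae, Pat, Wes, Yan} = {Bob, Mae, Wes}
… ∩ ⟦in Mae⟧ = {Bob, Mae, Wes} ∩ {Ann, Wes, Xiu, Yan} = {Wes}
… ∩ ⟦next to Vic⟧ = {Wes} ∩ {Bob, Mae, Vic, Wes} = {Wes}
So ⟦bottle that contained Mae behind Ann in Mae next to Vic⟧ = {Wes}.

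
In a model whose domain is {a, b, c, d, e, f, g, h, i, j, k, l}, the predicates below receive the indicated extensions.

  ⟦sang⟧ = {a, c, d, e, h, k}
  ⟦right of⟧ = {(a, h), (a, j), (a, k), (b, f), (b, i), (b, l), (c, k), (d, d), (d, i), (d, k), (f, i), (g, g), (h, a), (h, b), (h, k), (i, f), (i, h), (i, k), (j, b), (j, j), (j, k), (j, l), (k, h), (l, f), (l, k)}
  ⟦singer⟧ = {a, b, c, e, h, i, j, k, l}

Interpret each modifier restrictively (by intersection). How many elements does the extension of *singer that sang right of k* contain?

⟦that sang⟧ = ⟦sang⟧ = {a, c, d, e, h, k}
⟦right of k⟧ = {x : ⟨x, k⟩ ∈ ⟦right of⟧} = {a, c, d, h, i, j, l}
⟦singer⟧ = {a, b, c, e, h, i, j, k, l}
… ∩ ⟦that sang⟧ = {a, b, c, e, h, i, j, k, l} ∩ {a, c, d, e, h, k} = {a, c, e, h, k}
… ∩ ⟦right of k⟧ = {a, c, e, h, k} ∩ {a, c, d, h, i, j, l} = {a, c, h}
⟦singer that sang right of k⟧ = {a, c, h}, so the cardinality is 3.

3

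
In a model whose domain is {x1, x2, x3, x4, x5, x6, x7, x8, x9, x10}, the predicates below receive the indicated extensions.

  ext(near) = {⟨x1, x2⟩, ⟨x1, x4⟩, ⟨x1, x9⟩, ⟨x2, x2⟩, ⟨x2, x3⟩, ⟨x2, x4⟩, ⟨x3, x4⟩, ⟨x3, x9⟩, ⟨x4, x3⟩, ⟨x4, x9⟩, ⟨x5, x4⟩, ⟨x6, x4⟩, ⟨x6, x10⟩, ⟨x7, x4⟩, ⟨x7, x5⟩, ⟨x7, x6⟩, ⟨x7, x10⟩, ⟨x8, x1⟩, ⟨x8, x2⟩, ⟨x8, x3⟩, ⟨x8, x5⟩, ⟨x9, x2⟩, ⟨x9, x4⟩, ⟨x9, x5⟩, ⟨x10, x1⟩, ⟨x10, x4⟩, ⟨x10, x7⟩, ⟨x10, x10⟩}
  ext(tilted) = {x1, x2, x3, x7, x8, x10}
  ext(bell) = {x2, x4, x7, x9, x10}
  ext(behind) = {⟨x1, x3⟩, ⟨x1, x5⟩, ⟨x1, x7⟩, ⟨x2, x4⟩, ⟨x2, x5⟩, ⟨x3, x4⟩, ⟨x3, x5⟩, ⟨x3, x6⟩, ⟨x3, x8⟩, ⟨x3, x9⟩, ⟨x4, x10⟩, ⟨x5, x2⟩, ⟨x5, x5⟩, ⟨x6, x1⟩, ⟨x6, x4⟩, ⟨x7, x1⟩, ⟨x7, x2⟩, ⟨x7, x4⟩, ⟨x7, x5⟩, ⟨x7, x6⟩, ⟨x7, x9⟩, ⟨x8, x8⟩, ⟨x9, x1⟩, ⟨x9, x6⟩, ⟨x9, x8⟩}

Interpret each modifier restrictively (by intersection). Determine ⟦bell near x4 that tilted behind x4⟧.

⟦near x4⟧ = {x : ⟨x, x4⟩ ∈ ⟦near⟧} = {x1, x2, x3, x5, x6, x7, x9, x10}
⟦that tilted⟧ = ⟦tilted⟧ = {x1, x2, x3, x7, x8, x10}
⟦behind x4⟧ = {x : ⟨x, x4⟩ ∈ ⟦behind⟧} = {x2, x3, x6, x7}
⟦bell⟧ = {x2, x4, x7, x9, x10}
… ∩ ⟦near x4⟧ = {x2, x4, x7, x9, x10} ∩ {x1, x2, x3, x5, x6, x7, x9, x10} = {x2, x7, x9, x10}
… ∩ ⟦that tilted⟧ = {x2, x7, x9, x10} ∩ {x1, x2, x3, x7, x8, x10} = {x2, x7, x10}
… ∩ ⟦behind x4⟧ = {x2, x7, x10} ∩ {x2, x3, x6, x7} = {x2, x7}
So ⟦bell near x4 that tilted behind x4⟧ = {x2, x7}.

{x2, x7}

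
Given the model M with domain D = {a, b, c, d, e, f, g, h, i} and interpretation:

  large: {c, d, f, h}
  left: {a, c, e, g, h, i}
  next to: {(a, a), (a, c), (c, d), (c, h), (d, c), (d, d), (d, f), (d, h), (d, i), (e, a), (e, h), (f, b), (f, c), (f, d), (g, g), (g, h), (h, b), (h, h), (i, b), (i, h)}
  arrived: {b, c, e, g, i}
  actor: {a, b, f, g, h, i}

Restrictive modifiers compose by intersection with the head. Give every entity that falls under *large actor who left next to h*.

{h}

⟦who left⟧ = ⟦left⟧ = {a, c, e, g, h, i}
⟦next to h⟧ = {x : ⟨x, h⟩ ∈ ⟦next to⟧} = {c, d, e, g, h, i}
⟦actor⟧ = {a, b, f, g, h, i}
… ∩ ⟦who left⟧ = {a, b, f, g, h, i} ∩ {a, c, e, g, h, i} = {a, g, h, i}
… ∩ ⟦next to h⟧ = {a, g, h, i} ∩ {c, d, e, g, h, i} = {g, h, i}
… ∩ ⟦large⟧ = {g, h, i} ∩ {c, d, f, h} = {h}
So ⟦large actor who left next to h⟧ = {h}.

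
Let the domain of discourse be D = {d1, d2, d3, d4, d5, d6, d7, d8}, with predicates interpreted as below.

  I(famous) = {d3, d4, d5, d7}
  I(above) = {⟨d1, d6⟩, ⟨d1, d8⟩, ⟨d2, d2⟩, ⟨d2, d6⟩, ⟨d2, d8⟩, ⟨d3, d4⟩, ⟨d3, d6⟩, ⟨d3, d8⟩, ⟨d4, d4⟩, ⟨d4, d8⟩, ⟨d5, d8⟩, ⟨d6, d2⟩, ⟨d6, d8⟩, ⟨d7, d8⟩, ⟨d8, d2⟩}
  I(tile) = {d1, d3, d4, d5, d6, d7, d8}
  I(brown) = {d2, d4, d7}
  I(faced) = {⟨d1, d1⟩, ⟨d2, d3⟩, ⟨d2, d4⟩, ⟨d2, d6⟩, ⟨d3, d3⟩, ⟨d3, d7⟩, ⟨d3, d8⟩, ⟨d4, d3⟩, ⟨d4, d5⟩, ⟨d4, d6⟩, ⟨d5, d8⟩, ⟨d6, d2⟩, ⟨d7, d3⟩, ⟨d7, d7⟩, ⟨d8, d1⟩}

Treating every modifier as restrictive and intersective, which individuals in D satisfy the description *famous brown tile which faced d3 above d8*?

{d4, d7}

⟦which faced d3⟧ = {x : ⟨x, d3⟩ ∈ ⟦faced⟧} = {d2, d3, d4, d7}
⟦above d8⟧ = {x : ⟨x, d8⟩ ∈ ⟦above⟧} = {d1, d2, d3, d4, d5, d6, d7}
⟦tile⟧ = {d1, d3, d4, d5, d6, d7, d8}
… ∩ ⟦which faced d3⟧ = {d1, d3, d4, d5, d6, d7, d8} ∩ {d2, d3, d4, d7} = {d3, d4, d7}
… ∩ ⟦above d8⟧ = {d3, d4, d7} ∩ {d1, d2, d3, d4, d5, d6, d7} = {d3, d4, d7}
… ∩ ⟦famous⟧ = {d3, d4, d7} ∩ {d3, d4, d5, d7} = {d3, d4, d7}
… ∩ ⟦brown⟧ = {d3, d4, d7} ∩ {d2, d4, d7} = {d4, d7}
So ⟦famous brown tile which faced d3 above d8⟧ = {d4, d7}.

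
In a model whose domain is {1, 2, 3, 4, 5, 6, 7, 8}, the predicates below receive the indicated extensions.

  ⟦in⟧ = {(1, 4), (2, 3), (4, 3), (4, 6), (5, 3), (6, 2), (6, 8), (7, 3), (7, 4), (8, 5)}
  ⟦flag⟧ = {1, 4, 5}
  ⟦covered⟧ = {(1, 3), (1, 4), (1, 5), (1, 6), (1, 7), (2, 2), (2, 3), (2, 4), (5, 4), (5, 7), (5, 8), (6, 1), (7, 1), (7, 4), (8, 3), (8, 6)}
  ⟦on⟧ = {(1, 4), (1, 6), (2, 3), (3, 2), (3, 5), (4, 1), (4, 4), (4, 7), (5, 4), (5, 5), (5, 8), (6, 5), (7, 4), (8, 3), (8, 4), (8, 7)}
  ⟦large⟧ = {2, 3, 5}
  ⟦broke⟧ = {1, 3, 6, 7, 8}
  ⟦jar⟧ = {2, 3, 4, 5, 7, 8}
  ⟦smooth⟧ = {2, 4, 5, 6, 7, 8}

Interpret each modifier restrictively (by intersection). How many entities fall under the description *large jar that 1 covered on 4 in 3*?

⟦that 1 covered⟧ = {x : ⟨1, x⟩ ∈ ⟦covered⟧} = {3, 4, 5, 6, 7}
⟦on 4⟧ = {x : ⟨x, 4⟩ ∈ ⟦on⟧} = {1, 4, 5, 7, 8}
⟦in 3⟧ = {x : ⟨x, 3⟩ ∈ ⟦in⟧} = {2, 4, 5, 7}
⟦jar⟧ = {2, 3, 4, 5, 7, 8}
… ∩ ⟦that 1 covered⟧ = {2, 3, 4, 5, 7, 8} ∩ {3, 4, 5, 6, 7} = {3, 4, 5, 7}
… ∩ ⟦on 4⟧ = {3, 4, 5, 7} ∩ {1, 4, 5, 7, 8} = {4, 5, 7}
… ∩ ⟦in 3⟧ = {4, 5, 7} ∩ {2, 4, 5, 7} = {4, 5, 7}
… ∩ ⟦large⟧ = {4, 5, 7} ∩ {2, 3, 5} = {5}
⟦large jar that 1 covered on 4 in 3⟧ = {5}, so the cardinality is 1.

1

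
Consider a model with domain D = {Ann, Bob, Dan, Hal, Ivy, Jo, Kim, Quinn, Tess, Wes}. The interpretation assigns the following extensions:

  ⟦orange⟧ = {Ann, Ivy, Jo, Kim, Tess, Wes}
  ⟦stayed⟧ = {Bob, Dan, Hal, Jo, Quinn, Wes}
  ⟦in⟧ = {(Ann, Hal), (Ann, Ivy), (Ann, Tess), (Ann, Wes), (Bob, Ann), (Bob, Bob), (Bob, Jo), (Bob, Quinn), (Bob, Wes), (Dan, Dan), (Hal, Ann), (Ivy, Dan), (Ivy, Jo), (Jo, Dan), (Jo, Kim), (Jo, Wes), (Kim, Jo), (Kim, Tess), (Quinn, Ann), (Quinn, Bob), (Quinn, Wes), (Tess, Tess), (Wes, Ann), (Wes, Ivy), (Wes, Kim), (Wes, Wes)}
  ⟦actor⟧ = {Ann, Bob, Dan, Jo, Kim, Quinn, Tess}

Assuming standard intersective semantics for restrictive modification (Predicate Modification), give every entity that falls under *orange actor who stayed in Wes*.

⟦who stayed⟧ = ⟦stayed⟧ = {Bob, Dan, Hal, Jo, Quinn, Wes}
⟦in Wes⟧ = {x : ⟨x, Wes⟩ ∈ ⟦in⟧} = {Ann, Bob, Jo, Quinn, Wes}
⟦actor⟧ = {Ann, Bob, Dan, Jo, Kim, Quinn, Tess}
… ∩ ⟦who stayed⟧ = {Ann, Bob, Dan, Jo, Kim, Quinn, Tess} ∩ {Bob, Dan, Hal, Jo, Quinn, Wes} = {Bob, Dan, Jo, Quinn}
… ∩ ⟦in Wes⟧ = {Bob, Dan, Jo, Quinn} ∩ {Ann, Bob, Jo, Quinn, Wes} = {Bob, Jo, Quinn}
… ∩ ⟦orange⟧ = {Bob, Jo, Quinn} ∩ {Ann, Ivy, Jo, Kim, Tess, Wes} = {Jo}
So ⟦orange actor who stayed in Wes⟧ = {Jo}.

{Jo}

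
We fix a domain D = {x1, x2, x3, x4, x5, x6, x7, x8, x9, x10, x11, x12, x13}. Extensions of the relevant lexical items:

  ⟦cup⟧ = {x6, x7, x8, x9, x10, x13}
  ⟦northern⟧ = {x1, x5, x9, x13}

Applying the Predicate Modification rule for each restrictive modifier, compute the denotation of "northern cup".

⟦cup⟧ = {x6, x7, x8, x9, x10, x13}
… ∩ ⟦northern⟧ = {x6, x7, x8, x9, x10, x13} ∩ {x1, x5, x9, x13} = {x9, x13}
So ⟦northern cup⟧ = {x9, x13}.

{x9, x13}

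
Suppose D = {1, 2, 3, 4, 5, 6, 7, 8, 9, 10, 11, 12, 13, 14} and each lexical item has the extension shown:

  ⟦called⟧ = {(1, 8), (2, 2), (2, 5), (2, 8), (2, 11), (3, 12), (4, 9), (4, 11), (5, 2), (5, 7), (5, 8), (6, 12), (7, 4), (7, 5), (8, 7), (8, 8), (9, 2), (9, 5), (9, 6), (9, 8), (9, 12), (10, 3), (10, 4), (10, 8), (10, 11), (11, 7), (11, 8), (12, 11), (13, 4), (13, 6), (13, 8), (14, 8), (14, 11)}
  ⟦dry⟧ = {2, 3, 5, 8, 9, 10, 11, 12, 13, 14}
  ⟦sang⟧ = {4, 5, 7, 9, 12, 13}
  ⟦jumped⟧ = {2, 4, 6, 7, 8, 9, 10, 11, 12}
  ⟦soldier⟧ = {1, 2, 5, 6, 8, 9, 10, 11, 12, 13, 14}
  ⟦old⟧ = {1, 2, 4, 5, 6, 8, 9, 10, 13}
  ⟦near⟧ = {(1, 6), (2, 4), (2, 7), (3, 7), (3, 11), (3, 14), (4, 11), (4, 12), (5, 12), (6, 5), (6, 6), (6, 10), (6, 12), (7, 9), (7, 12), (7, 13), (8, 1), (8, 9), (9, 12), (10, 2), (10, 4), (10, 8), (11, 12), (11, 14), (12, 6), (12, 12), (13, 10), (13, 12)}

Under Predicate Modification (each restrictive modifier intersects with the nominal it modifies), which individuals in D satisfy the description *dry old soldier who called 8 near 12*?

⟦who called 8⟧ = {x : ⟨x, 8⟩ ∈ ⟦called⟧} = {1, 2, 5, 8, 9, 10, 11, 13, 14}
⟦near 12⟧ = {x : ⟨x, 12⟩ ∈ ⟦near⟧} = {4, 5, 6, 7, 9, 11, 12, 13}
⟦soldier⟧ = {1, 2, 5, 6, 8, 9, 10, 11, 12, 13, 14}
… ∩ ⟦who called 8⟧ = {1, 2, 5, 6, 8, 9, 10, 11, 12, 13, 14} ∩ {1, 2, 5, 8, 9, 10, 11, 13, 14} = {1, 2, 5, 8, 9, 10, 11, 13, 14}
… ∩ ⟦near 12⟧ = {1, 2, 5, 8, 9, 10, 11, 13, 14} ∩ {4, 5, 6, 7, 9, 11, 12, 13} = {5, 9, 11, 13}
… ∩ ⟦dry⟧ = {5, 9, 11, 13} ∩ {2, 3, 5, 8, 9, 10, 11, 12, 13, 14} = {5, 9, 11, 13}
… ∩ ⟦old⟧ = {5, 9, 11, 13} ∩ {1, 2, 4, 5, 6, 8, 9, 10, 13} = {5, 9, 13}
So ⟦dry old soldier who called 8 near 12⟧ = {5, 9, 13}.

{5, 9, 13}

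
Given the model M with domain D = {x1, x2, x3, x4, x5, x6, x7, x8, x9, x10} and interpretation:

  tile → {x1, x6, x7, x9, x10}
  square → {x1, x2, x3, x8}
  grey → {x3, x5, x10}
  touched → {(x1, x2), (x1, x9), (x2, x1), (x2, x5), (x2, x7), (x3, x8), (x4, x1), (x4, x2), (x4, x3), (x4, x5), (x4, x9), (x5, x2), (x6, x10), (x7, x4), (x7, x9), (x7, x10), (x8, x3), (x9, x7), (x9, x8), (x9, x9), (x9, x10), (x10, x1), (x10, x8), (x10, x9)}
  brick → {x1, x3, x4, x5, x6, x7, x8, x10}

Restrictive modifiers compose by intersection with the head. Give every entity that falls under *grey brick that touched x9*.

⟦that touched x9⟧ = {x : ⟨x, x9⟩ ∈ ⟦touched⟧} = {x1, x4, x7, x9, x10}
⟦brick⟧ = {x1, x3, x4, x5, x6, x7, x8, x10}
… ∩ ⟦that touched x9⟧ = {x1, x3, x4, x5, x6, x7, x8, x10} ∩ {x1, x4, x7, x9, x10} = {x1, x4, x7, x10}
… ∩ ⟦grey⟧ = {x1, x4, x7, x10} ∩ {x3, x5, x10} = {x10}
So ⟦grey brick that touched x9⟧ = {x10}.

{x10}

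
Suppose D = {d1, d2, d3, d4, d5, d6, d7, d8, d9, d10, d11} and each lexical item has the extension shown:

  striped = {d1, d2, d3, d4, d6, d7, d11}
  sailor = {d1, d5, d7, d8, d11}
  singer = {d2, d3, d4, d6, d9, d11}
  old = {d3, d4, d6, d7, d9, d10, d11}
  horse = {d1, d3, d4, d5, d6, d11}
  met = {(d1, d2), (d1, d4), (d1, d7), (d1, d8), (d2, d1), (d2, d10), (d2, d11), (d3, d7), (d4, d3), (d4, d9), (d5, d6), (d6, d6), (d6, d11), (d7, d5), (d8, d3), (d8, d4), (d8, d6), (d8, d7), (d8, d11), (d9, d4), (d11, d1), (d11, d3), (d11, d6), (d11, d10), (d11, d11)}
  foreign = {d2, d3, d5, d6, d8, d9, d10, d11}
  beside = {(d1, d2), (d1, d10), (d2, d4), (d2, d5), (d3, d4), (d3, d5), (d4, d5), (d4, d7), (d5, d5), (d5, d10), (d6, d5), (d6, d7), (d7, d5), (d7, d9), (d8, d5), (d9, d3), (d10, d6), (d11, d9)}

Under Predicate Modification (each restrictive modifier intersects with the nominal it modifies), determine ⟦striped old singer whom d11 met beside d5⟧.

{d3, d6}

⟦whom d11 met⟧ = {x : ⟨d11, x⟩ ∈ ⟦met⟧} = {d1, d3, d6, d10, d11}
⟦beside d5⟧ = {x : ⟨x, d5⟩ ∈ ⟦beside⟧} = {d2, d3, d4, d5, d6, d7, d8}
⟦singer⟧ = {d2, d3, d4, d6, d9, d11}
… ∩ ⟦whom d11 met⟧ = {d2, d3, d4, d6, d9, d11} ∩ {d1, d3, d6, d10, d11} = {d3, d6, d11}
… ∩ ⟦beside d5⟧ = {d3, d6, d11} ∩ {d2, d3, d4, d5, d6, d7, d8} = {d3, d6}
… ∩ ⟦striped⟧ = {d3, d6} ∩ {d1, d2, d3, d4, d6, d7, d11} = {d3, d6}
… ∩ ⟦old⟧ = {d3, d6} ∩ {d3, d4, d6, d7, d9, d10, d11} = {d3, d6}
So ⟦striped old singer whom d11 met beside d5⟧ = {d3, d6}.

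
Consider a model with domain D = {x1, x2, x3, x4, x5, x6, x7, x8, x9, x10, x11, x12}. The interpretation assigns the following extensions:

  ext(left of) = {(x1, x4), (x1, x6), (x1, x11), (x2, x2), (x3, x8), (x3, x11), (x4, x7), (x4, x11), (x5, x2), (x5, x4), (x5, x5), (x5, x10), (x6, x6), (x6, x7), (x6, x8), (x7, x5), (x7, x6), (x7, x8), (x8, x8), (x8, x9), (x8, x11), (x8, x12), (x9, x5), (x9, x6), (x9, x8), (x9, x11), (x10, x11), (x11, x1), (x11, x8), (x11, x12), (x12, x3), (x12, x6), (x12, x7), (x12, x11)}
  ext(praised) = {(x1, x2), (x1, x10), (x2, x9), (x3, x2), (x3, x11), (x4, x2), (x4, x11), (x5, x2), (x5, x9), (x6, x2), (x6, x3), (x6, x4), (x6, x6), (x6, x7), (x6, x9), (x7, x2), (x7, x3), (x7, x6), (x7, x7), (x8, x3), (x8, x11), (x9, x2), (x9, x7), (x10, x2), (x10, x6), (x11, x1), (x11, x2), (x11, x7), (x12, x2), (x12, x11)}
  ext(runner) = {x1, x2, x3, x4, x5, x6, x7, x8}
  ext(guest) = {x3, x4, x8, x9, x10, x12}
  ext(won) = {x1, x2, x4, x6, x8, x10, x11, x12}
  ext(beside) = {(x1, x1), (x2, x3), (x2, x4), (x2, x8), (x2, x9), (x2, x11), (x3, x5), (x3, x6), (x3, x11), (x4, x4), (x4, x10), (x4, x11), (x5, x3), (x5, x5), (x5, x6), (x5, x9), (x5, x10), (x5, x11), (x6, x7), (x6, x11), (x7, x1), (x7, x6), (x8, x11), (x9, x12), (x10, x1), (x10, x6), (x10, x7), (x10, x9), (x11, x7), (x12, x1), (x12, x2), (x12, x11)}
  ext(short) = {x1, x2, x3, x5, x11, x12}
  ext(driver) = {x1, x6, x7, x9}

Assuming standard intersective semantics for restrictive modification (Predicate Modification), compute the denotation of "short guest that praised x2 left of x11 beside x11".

⟦that praised x2⟧ = {x : ⟨x, x2⟩ ∈ ⟦praised⟧} = {x1, x3, x4, x5, x6, x7, x9, x10, x11, x12}
⟦left of x11⟧ = {x : ⟨x, x11⟩ ∈ ⟦left of⟧} = {x1, x3, x4, x8, x9, x10, x12}
⟦beside x11⟧ = {x : ⟨x, x11⟩ ∈ ⟦beside⟧} = {x2, x3, x4, x5, x6, x8, x12}
⟦guest⟧ = {x3, x4, x8, x9, x10, x12}
… ∩ ⟦that praised x2⟧ = {x3, x4, x8, x9, x10, x12} ∩ {x1, x3, x4, x5, x6, x7, x9, x10, x11, x12} = {x3, x4, x9, x10, x12}
… ∩ ⟦left of x11⟧ = {x3, x4, x9, x10, x12} ∩ {x1, x3, x4, x8, x9, x10, x12} = {x3, x4, x9, x10, x12}
… ∩ ⟦beside x11⟧ = {x3, x4, x9, x10, x12} ∩ {x2, x3, x4, x5, x6, x8, x12} = {x3, x4, x12}
… ∩ ⟦short⟧ = {x3, x4, x12} ∩ {x1, x2, x3, x5, x11, x12} = {x3, x12}
So ⟦short guest that praised x2 left of x11 beside x11⟧ = {x3, x12}.

{x3, x12}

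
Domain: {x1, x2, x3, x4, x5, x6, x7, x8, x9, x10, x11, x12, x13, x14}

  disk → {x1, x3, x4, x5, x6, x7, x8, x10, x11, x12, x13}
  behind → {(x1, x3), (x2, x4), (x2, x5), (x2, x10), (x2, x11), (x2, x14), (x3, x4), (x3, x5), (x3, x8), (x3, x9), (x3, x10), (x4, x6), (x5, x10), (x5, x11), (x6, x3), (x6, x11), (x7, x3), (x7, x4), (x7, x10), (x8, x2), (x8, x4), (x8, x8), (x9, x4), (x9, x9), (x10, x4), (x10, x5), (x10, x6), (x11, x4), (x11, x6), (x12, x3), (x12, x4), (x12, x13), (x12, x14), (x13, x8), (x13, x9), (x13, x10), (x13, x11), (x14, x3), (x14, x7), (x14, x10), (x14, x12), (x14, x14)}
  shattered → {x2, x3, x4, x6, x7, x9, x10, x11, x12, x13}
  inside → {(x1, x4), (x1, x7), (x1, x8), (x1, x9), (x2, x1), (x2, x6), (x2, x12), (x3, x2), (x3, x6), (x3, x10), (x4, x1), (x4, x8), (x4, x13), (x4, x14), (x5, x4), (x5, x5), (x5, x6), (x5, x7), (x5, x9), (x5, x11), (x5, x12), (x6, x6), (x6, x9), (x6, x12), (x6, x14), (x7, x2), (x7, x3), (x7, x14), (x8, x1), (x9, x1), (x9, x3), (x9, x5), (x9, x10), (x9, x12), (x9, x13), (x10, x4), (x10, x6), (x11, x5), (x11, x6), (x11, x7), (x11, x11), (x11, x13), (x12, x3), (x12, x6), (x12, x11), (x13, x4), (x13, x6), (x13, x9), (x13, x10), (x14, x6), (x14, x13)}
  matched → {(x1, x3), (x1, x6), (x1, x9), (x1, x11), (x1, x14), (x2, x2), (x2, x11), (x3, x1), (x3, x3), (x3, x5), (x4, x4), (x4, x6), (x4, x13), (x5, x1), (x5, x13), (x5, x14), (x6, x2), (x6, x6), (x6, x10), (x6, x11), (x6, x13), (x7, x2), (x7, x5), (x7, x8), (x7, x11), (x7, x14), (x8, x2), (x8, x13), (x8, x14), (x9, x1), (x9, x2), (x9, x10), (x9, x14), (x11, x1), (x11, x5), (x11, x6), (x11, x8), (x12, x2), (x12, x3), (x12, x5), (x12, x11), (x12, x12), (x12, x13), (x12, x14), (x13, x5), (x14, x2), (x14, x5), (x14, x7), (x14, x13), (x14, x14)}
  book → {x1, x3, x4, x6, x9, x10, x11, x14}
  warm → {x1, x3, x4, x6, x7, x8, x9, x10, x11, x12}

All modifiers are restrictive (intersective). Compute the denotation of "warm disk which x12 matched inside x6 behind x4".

{x3, x11, x12}

⟦which x12 matched⟧ = {x : ⟨x12, x⟩ ∈ ⟦matched⟧} = {x2, x3, x5, x11, x12, x13, x14}
⟦inside x6⟧ = {x : ⟨x, x6⟩ ∈ ⟦inside⟧} = {x2, x3, x5, x6, x10, x11, x12, x13, x14}
⟦behind x4⟧ = {x : ⟨x, x4⟩ ∈ ⟦behind⟧} = {x2, x3, x7, x8, x9, x10, x11, x12}
⟦disk⟧ = {x1, x3, x4, x5, x6, x7, x8, x10, x11, x12, x13}
… ∩ ⟦which x12 matched⟧ = {x1, x3, x4, x5, x6, x7, x8, x10, x11, x12, x13} ∩ {x2, x3, x5, x11, x12, x13, x14} = {x3, x5, x11, x12, x13}
… ∩ ⟦inside x6⟧ = {x3, x5, x11, x12, x13} ∩ {x2, x3, x5, x6, x10, x11, x12, x13, x14} = {x3, x5, x11, x12, x13}
… ∩ ⟦behind x4⟧ = {x3, x5, x11, x12, x13} ∩ {x2, x3, x7, x8, x9, x10, x11, x12} = {x3, x11, x12}
… ∩ ⟦warm⟧ = {x3, x11, x12} ∩ {x1, x3, x4, x6, x7, x8, x9, x10, x11, x12} = {x3, x11, x12}
So ⟦warm disk which x12 matched inside x6 behind x4⟧ = {x3, x11, x12}.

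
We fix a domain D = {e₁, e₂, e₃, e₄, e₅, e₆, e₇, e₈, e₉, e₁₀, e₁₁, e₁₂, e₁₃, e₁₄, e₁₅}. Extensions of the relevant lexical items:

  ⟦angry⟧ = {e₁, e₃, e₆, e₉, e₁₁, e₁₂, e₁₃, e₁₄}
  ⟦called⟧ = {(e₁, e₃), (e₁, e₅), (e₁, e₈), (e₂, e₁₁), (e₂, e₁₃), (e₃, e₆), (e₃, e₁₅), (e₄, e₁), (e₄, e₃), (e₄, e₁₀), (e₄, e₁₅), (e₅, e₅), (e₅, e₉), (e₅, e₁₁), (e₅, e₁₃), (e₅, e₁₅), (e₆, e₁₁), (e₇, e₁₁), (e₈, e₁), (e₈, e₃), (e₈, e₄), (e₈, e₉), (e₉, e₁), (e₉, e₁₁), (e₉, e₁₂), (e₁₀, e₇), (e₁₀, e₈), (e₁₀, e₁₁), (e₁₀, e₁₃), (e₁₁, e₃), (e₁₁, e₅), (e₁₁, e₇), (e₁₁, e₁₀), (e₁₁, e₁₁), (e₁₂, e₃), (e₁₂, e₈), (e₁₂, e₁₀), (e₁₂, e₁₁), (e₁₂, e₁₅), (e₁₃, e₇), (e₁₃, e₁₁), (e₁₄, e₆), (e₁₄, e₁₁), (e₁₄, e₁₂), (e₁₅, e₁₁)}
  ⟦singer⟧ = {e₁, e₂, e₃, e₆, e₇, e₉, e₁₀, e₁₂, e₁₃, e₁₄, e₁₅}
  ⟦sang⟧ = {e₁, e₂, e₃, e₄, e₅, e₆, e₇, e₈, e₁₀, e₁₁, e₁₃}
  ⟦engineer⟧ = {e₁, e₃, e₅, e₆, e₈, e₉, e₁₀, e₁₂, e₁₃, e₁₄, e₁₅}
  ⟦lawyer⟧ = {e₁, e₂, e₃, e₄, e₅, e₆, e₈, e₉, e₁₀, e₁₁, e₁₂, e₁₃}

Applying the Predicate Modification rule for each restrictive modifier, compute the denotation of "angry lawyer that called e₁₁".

⟦that called e₁₁⟧ = {x : ⟨x, e₁₁⟩ ∈ ⟦called⟧} = {e₂, e₅, e₆, e₇, e₉, e₁₀, e₁₁, e₁₂, e₁₃, e₁₄, e₁₅}
⟦lawyer⟧ = {e₁, e₂, e₃, e₄, e₅, e₆, e₈, e₉, e₁₀, e₁₁, e₁₂, e₁₃}
… ∩ ⟦that called e₁₁⟧ = {e₁, e₂, e₃, e₄, e₅, e₆, e₈, e₉, e₁₀, e₁₁, e₁₂, e₁₃} ∩ {e₂, e₅, e₆, e₇, e₉, e₁₀, e₁₁, e₁₂, e₁₃, e₁₄, e₁₅} = {e₂, e₅, e₆, e₉, e₁₀, e₁₁, e₁₂, e₁₃}
… ∩ ⟦angry⟧ = {e₂, e₅, e₆, e₉, e₁₀, e₁₁, e₁₂, e₁₃} ∩ {e₁, e₃, e₆, e₉, e₁₁, e₁₂, e₁₃, e₁₄} = {e₆, e₉, e₁₁, e₁₂, e₁₃}
So ⟦angry lawyer that called e₁₁⟧ = {e₆, e₉, e₁₁, e₁₂, e₁₃}.

{e₆, e₉, e₁₁, e₁₂, e₁₃}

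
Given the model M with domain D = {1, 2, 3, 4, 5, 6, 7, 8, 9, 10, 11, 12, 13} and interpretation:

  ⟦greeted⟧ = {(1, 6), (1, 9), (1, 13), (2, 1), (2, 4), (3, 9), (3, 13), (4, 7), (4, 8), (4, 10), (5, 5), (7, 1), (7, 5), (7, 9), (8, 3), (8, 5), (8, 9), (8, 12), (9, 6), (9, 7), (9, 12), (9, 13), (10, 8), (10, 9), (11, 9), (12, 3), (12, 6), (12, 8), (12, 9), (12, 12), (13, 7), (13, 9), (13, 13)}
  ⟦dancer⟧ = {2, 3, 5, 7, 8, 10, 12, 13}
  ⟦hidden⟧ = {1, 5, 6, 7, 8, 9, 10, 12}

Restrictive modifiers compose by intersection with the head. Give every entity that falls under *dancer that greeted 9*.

{3, 7, 8, 10, 12, 13}

⟦that greeted 9⟧ = {x : ⟨x, 9⟩ ∈ ⟦greeted⟧} = {1, 3, 7, 8, 10, 11, 12, 13}
⟦dancer⟧ = {2, 3, 5, 7, 8, 10, 12, 13}
… ∩ ⟦that greeted 9⟧ = {2, 3, 5, 7, 8, 10, 12, 13} ∩ {1, 3, 7, 8, 10, 11, 12, 13} = {3, 7, 8, 10, 12, 13}
So ⟦dancer that greeted 9⟧ = {3, 7, 8, 10, 12, 13}.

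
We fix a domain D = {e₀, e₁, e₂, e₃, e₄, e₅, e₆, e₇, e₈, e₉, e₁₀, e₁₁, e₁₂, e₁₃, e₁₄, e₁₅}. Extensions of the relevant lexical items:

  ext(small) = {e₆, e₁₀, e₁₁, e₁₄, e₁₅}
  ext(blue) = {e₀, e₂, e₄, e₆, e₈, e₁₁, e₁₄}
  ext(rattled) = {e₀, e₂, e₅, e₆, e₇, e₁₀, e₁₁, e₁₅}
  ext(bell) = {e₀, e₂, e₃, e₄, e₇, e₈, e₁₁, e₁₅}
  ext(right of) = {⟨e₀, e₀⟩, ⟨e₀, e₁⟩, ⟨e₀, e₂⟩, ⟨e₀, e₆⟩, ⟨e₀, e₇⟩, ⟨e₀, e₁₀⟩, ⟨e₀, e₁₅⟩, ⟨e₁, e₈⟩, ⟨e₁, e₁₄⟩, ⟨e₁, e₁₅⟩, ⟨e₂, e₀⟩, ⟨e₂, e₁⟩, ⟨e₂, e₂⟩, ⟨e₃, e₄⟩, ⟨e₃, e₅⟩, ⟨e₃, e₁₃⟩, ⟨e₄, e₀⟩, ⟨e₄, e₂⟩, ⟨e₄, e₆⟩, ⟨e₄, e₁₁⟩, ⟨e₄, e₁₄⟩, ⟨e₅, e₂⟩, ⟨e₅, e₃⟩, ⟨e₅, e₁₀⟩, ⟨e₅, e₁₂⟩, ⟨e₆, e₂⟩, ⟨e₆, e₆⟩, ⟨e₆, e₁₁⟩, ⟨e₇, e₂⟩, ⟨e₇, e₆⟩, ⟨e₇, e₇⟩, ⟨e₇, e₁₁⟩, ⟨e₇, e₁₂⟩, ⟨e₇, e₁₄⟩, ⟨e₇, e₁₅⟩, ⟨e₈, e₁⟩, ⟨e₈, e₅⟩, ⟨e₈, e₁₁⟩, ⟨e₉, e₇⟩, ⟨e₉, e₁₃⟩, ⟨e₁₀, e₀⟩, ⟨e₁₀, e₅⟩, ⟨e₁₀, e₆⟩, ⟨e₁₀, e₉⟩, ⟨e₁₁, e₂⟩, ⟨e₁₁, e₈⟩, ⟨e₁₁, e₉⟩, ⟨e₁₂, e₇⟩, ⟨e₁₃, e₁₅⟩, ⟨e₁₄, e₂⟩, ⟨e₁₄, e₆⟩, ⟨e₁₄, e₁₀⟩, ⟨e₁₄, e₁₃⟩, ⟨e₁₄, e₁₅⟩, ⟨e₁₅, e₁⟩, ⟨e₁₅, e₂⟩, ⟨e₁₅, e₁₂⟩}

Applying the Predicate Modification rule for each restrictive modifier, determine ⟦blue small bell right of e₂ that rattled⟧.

{e₁₁}

⟦right of e₂⟧ = {x : ⟨x, e₂⟩ ∈ ⟦right of⟧} = {e₀, e₂, e₄, e₅, e₆, e₇, e₁₁, e₁₄, e₁₅}
⟦that rattled⟧ = ⟦rattled⟧ = {e₀, e₂, e₅, e₆, e₇, e₁₀, e₁₁, e₁₅}
⟦bell⟧ = {e₀, e₂, e₃, e₄, e₇, e₈, e₁₁, e₁₅}
… ∩ ⟦right of e₂⟧ = {e₀, e₂, e₃, e₄, e₇, e₈, e₁₁, e₁₅} ∩ {e₀, e₂, e₄, e₅, e₆, e₇, e₁₁, e₁₄, e₁₅} = {e₀, e₂, e₄, e₇, e₁₁, e₁₅}
… ∩ ⟦that rattled⟧ = {e₀, e₂, e₄, e₇, e₁₁, e₁₅} ∩ {e₀, e₂, e₅, e₆, e₇, e₁₀, e₁₁, e₁₅} = {e₀, e₂, e₇, e₁₁, e₁₅}
… ∩ ⟦blue⟧ = {e₀, e₂, e₇, e₁₁, e₁₅} ∩ {e₀, e₂, e₄, e₆, e₈, e₁₁, e₁₄} = {e₀, e₂, e₁₁}
… ∩ ⟦small⟧ = {e₀, e₂, e₁₁} ∩ {e₆, e₁₀, e₁₁, e₁₄, e₁₅} = {e₁₁}
So ⟦blue small bell right of e₂ that rattled⟧ = {e₁₁}.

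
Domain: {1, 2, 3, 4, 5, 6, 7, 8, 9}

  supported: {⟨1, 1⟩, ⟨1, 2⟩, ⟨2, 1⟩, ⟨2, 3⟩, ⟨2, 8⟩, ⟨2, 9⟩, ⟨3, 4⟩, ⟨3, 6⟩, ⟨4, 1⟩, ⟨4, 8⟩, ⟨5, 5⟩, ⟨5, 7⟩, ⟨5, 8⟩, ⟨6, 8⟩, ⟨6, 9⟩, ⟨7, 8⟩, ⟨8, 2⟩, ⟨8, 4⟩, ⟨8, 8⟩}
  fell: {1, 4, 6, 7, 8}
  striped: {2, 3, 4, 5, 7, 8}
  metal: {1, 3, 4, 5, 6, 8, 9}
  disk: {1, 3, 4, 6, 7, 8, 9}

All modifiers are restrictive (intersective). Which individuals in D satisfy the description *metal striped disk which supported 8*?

⟦which supported 8⟧ = {x : ⟨x, 8⟩ ∈ ⟦supported⟧} = {2, 4, 5, 6, 7, 8}
⟦disk⟧ = {1, 3, 4, 6, 7, 8, 9}
… ∩ ⟦which supported 8⟧ = {1, 3, 4, 6, 7, 8, 9} ∩ {2, 4, 5, 6, 7, 8} = {4, 6, 7, 8}
… ∩ ⟦metal⟧ = {4, 6, 7, 8} ∩ {1, 3, 4, 5, 6, 8, 9} = {4, 6, 8}
… ∩ ⟦striped⟧ = {4, 6, 8} ∩ {2, 3, 4, 5, 7, 8} = {4, 8}
So ⟦metal striped disk which supported 8⟧ = {4, 8}.

{4, 8}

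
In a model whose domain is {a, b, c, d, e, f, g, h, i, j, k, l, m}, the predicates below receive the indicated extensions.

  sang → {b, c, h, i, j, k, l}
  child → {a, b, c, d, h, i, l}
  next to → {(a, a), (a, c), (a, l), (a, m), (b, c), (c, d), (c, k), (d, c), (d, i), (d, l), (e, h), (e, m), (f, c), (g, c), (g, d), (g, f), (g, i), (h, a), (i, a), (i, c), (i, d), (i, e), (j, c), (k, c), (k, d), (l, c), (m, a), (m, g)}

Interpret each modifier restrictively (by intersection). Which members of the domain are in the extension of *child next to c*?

⟦next to c⟧ = {x : ⟨x, c⟩ ∈ ⟦next to⟧} = {a, b, d, f, g, i, j, k, l}
⟦child⟧ = {a, b, c, d, h, i, l}
… ∩ ⟦next to c⟧ = {a, b, c, d, h, i, l} ∩ {a, b, d, f, g, i, j, k, l} = {a, b, d, i, l}
So ⟦child next to c⟧ = {a, b, d, i, l}.

{a, b, d, i, l}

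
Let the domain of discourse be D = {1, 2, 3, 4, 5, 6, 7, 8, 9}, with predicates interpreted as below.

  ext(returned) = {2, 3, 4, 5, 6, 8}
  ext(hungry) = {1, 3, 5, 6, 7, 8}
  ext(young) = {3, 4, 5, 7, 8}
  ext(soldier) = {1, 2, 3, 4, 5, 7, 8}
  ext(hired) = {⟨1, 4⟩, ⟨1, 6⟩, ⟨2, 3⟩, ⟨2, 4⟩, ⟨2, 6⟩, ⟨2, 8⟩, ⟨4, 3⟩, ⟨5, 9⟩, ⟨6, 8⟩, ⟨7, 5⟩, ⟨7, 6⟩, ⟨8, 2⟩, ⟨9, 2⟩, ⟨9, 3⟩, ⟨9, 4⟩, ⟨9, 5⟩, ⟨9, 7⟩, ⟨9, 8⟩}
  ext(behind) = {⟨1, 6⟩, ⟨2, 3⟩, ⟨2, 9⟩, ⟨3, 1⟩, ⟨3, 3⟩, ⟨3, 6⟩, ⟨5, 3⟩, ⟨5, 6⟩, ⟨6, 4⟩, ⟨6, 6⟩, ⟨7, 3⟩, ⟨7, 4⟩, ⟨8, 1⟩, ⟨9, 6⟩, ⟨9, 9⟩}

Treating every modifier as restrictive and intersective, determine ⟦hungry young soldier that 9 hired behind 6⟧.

⟦that 9 hired⟧ = {x : ⟨9, x⟩ ∈ ⟦hired⟧} = {2, 3, 4, 5, 7, 8}
⟦behind 6⟧ = {x : ⟨x, 6⟩ ∈ ⟦behind⟧} = {1, 3, 5, 6, 9}
⟦soldier⟧ = {1, 2, 3, 4, 5, 7, 8}
… ∩ ⟦that 9 hired⟧ = {1, 2, 3, 4, 5, 7, 8} ∩ {2, 3, 4, 5, 7, 8} = {2, 3, 4, 5, 7, 8}
… ∩ ⟦behind 6⟧ = {2, 3, 4, 5, 7, 8} ∩ {1, 3, 5, 6, 9} = {3, 5}
… ∩ ⟦hungry⟧ = {3, 5} ∩ {1, 3, 5, 6, 7, 8} = {3, 5}
… ∩ ⟦young⟧ = {3, 5} ∩ {3, 4, 5, 7, 8} = {3, 5}
So ⟦hungry young soldier that 9 hired behind 6⟧ = {3, 5}.

{3, 5}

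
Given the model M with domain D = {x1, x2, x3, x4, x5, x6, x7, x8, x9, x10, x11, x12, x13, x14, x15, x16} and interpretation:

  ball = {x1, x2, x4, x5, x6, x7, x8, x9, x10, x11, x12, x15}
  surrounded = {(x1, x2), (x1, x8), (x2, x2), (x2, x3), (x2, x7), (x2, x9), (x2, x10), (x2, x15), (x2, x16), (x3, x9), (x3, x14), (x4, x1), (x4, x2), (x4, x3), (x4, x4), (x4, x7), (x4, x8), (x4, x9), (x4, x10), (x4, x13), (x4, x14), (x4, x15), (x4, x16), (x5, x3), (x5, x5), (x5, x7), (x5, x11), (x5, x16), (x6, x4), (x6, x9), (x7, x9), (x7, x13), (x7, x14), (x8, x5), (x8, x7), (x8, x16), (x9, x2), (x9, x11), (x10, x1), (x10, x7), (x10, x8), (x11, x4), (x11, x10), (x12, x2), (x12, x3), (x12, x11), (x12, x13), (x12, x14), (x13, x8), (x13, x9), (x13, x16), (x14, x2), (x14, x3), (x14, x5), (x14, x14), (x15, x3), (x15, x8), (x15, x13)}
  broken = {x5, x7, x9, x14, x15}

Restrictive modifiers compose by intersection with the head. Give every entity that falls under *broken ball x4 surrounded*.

⟦x4 surrounded⟧ = {x : ⟨x4, x⟩ ∈ ⟦surrounded⟧} = {x1, x2, x3, x4, x7, x8, x9, x10, x13, x14, x15, x16}
⟦ball⟧ = {x1, x2, x4, x5, x6, x7, x8, x9, x10, x11, x12, x15}
… ∩ ⟦x4 surrounded⟧ = {x1, x2, x4, x5, x6, x7, x8, x9, x10, x11, x12, x15} ∩ {x1, x2, x3, x4, x7, x8, x9, x10, x13, x14, x15, x16} = {x1, x2, x4, x7, x8, x9, x10, x15}
… ∩ ⟦broken⟧ = {x1, x2, x4, x7, x8, x9, x10, x15} ∩ {x5, x7, x9, x14, x15} = {x7, x9, x15}
So ⟦broken ball x4 surrounded⟧ = {x7, x9, x15}.

{x7, x9, x15}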